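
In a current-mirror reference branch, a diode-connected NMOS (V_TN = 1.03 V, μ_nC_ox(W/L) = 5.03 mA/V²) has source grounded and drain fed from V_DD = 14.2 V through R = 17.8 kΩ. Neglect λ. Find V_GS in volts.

V_GS = 1.56 V

With gate tied to drain, V_GS = V_DS ≥ V_GS − V_TN, so the device is in saturation.
KCL at the drain: ½ k_n (V_GS − V_TN)² = (V_DD − V_GS)/R.
Let x = V_GS − 1.03. Then 44.8 x² + x − 13.17 = 0, giving x = 0.531 V (positive root), so V_GS = 1.56 V.
I_D = (V_DD − V_GS)/R = (14.2 − 1.56) / 17.8 = 0.71 mA.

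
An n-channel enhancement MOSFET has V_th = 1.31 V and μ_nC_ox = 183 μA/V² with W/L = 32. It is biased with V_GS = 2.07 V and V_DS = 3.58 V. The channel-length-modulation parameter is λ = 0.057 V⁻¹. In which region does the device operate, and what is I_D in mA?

Saturation; I_D = 2.04 mA

k_n = μ_nC_ox · (W/L) = 5.856 mA/V².
V_ov = V_GS − V_th = 2.07 − 1.31 = 0.76 V.
Since V_DS = 3.58 V ≥ V_ov = 0.76 V, the device is in saturation.
I_D = ½ k_n V_ov² (1 + λ V_DS) = 0.5 × 5.856 × 0.76² × (1 + 0.057 × 3.58) = 2.04 mA.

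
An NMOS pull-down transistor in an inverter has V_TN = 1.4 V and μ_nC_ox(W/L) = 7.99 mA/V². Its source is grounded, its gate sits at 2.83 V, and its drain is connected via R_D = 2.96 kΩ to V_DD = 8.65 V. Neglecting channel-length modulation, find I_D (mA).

V_GS = V_G = 2.83 V, so V_ov = 2.83 − 1.4 = 1.43 V.
Assume saturation: I_D = ½ k_n V_ov² = 0.5 × 7.99 × 1.43² = 8.17 mA, giving V_DS = V_DD − I_D R_D = 8.65 − 8.17 × 2.96 = -15.5 V.
But -15.5 V < V_ov = 1.43 V, so the device is actually in triode.
In triode I_D = k_n[V_ov V_DS − ½ V_DS²] and I_D = (V_DD − V_DS)/R_D. Equating: 11.8 V_DS² − 34.82 V_DS + 8.65 = 0, giving V_DS = 0.274 V (the root below V_ov).
I_D = (8.65 − 0.274) / 2.96 = 2.83 mA.

I_D = 2.83 mA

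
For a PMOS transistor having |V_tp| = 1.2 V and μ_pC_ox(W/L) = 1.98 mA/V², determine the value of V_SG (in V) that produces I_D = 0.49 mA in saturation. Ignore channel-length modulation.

V_SG = 1.90 V

In saturation I_D = ½ k_p (V_SG − |V_tp|)², so V_SG − |V_tp| = √(2 I_D / k_p) = √(2 × 0.49 / 1.98) = 0.704 V.
V_SG = 1.2 + 0.704 = 1.9 V.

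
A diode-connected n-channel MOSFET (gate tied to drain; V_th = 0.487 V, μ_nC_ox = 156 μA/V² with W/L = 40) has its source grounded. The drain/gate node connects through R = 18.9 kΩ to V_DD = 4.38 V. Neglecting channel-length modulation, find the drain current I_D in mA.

With gate tied to drain, V_GS = V_DS ≥ V_GS − V_th, so the device is in saturation.
k_n = μ_nC_ox · (W/L) = 6.24 mA/V².
KCL at the drain: ½ k_n (V_GS − V_th)² = (V_DD − V_GS)/R.
Let x = V_GS − 0.487. Then 59 x² + x − 3.893 = 0, giving x = 0.249 V (positive root), so V_GS = 0.736 V.
I_D = (V_DD − V_GS)/R = (4.38 − 0.736) / 18.9 = 0.193 mA.

I_D = 0.193 mA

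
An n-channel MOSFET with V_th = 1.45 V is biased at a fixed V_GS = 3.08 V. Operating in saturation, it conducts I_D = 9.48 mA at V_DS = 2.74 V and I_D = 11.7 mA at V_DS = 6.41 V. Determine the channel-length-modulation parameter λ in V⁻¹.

With V_GS fixed, I_D ∝ (1 + λ V_DS) in saturation, so I_D2/I_D1 = (1 + λ V_DS2)/(1 + λ V_DS1).
11.7/9.48 = 1.234 = (1 + 6.41 λ)/(1 + 2.74 λ).
Solving: λ (I_D1 V_DS2 − I_D2 V_DS1) = I_D2 − I_D1, so λ = (11.7 − 9.48) / (9.48 × 6.41 − 11.7 × 2.74) = 2.22 / 28.7 = 0.0773 V⁻¹.

λ = 0.0773 V⁻¹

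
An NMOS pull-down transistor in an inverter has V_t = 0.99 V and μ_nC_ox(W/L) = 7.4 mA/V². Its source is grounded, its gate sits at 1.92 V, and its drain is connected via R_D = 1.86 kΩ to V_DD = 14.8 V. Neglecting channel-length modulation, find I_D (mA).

V_GS = V_G = 1.92 V, so V_ov = 1.92 − 0.99 = 0.93 V.
Assume saturation: I_D = ½ k_n V_ov² = 0.5 × 7.4 × 0.93² = 3.2 mA, giving V_DS = V_DD − I_D R_D = 14.8 − 3.2 × 1.86 = 8.85 V.
V_DS = 8.85 V ≥ V_ov = 0.93 V, confirming saturation.

I_D = 3.20 mA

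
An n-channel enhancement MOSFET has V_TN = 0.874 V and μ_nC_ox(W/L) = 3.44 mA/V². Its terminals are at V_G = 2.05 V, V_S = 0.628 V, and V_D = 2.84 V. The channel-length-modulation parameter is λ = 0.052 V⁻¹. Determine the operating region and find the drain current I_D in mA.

V_GS = V_G − V_S = 2.05 − 0.628 = 1.42 V; V_DS = V_D − V_S = 2.84 − 0.628 = 2.21 V.
V_ov = V_GS − V_TN = 1.42 − 0.874 = 0.548 V.
Since V_DS = 2.21 V ≥ V_ov = 0.548 V, the device is in saturation.
I_D = ½ k_n V_ov² (1 + λ V_DS) = 0.5 × 3.44 × 0.548² × (1 + 0.052 × 2.21) = 0.576 mA.

Saturation; I_D = 0.576 mA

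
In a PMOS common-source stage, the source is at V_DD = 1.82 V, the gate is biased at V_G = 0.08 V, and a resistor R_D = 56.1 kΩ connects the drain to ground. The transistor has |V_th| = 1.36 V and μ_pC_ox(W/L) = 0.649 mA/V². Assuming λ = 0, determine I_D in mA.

V_SG = V_DD − V_G = 1.82 − 0.08 = 1.74 V, so V_ov = 1.74 − 1.36 = 0.38 V.
Assume saturation: I_D = ½ k_p V_ov² = 0.5 × 0.649 × 0.38² = 0.0469 mA, giving V_SD = V_DD − I_D R_D = 1.82 − 0.0469 × 56.1 = -0.809 V.
But -0.809 V < V_ov = 0.38 V, so the device is actually in triode.
In triode I_D = k_p[V_ov V_SD − ½ V_SD²] and I_D = (V_DD − V_SD)/R_D. Equating: 18.2 V_SD² − 14.84 V_SD + 1.82 = 0, giving V_SD = 0.15 V (the root below V_ov).
I_D = (1.82 − 0.15) / 56.1 = 0.0298 mA.

I_D = 0.0298 mA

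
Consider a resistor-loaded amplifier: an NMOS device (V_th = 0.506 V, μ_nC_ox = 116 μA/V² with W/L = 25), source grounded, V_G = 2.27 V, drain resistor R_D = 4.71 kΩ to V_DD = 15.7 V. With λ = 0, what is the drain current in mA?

I_D = 3.16 mA

V_GS = V_G = 2.27 V, so V_ov = 2.27 − 0.506 = 1.76 V.
k_n = μ_nC_ox · (W/L) = 2.9 mA/V².
Assume saturation: I_D = ½ k_n V_ov² = 0.5 × 2.9 × 1.76² = 4.51 mA, giving V_DS = V_DD − I_D R_D = 15.7 − 4.51 × 4.71 = -5.55 V.
But -5.55 V < V_ov = 1.76 V, so the device is actually in triode.
In triode I_D = k_n[V_ov V_DS − ½ V_DS²] and I_D = (V_DD − V_DS)/R_D. Equating: 6.83 V_DS² − 25.09 V_DS + 15.7 = 0, giving V_DS = 0.8 V (the root below V_ov).
I_D = (15.7 − 0.8) / 4.71 = 3.16 mA.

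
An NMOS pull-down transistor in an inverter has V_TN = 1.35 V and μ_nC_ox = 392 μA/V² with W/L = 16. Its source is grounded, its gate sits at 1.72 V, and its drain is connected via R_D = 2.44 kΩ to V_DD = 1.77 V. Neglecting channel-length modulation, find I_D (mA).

I_D = 0.429 mA

V_GS = V_G = 1.72 V, so V_ov = 1.72 − 1.35 = 0.37 V.
k_n = μ_nC_ox · (W/L) = 6.272 mA/V².
Assume saturation: I_D = ½ k_n V_ov² = 0.5 × 6.272 × 0.37² = 0.429 mA, giving V_DS = V_DD − I_D R_D = 1.77 − 0.429 × 2.44 = 0.722 V.
V_DS = 0.722 V ≥ V_ov = 0.37 V, confirming saturation.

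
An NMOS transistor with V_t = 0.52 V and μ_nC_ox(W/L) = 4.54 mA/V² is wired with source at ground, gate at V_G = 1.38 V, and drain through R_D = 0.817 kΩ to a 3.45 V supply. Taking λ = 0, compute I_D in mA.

I_D = 1.68 mA

V_GS = V_G = 1.38 V, so V_ov = 1.38 − 0.52 = 0.86 V.
Assume saturation: I_D = ½ k_n V_ov² = 0.5 × 4.54 × 0.86² = 1.68 mA, giving V_DS = V_DD − I_D R_D = 3.45 − 1.68 × 0.817 = 2.08 V.
V_DS = 2.08 V ≥ V_ov = 0.86 V, confirming saturation.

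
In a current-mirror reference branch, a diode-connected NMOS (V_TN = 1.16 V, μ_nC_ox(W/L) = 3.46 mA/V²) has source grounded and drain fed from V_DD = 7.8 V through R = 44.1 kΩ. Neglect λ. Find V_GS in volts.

V_GS = 1.45 V

With gate tied to drain, V_GS = V_DS ≥ V_GS − V_TN, so the device is in saturation.
KCL at the drain: ½ k_n (V_GS − V_TN)² = (V_DD − V_GS)/R.
Let x = V_GS − 1.16. Then 76.3 x² + x − 6.64 = 0, giving x = 0.289 V (positive root), so V_GS = 1.45 V.
I_D = (V_DD − V_GS)/R = (7.8 − 1.45) / 44.1 = 0.144 mA.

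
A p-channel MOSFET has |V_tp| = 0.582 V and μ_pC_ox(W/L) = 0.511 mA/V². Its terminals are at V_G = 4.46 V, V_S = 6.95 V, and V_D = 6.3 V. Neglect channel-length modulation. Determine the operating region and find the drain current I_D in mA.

V_SG = V_S − V_G = 6.95 − 4.46 = 2.49 V; V_SD = V_S − V_D = 6.95 − 6.3 = 0.65 V.
V_ov = V_SG − |V_tp| = 2.49 − 0.582 = 1.91 V.
Since V_SD = 0.65 V < V_ov = 1.91 V, the device is in the triode region.
I_D = k_p [V_ov · V_SD − ½ V_SD²] = 0.511 × [1.91 × 0.65 − 0.5 × 0.65²] = 0.526 mA.

Triode; I_D = 0.526 mA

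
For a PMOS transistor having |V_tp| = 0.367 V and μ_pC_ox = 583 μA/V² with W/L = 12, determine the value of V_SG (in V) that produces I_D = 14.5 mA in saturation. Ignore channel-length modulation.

k_p = μ_pC_ox · (W/L) = 6.996 mA/V².
In saturation I_D = ½ k_p (V_SG − |V_tp|)², so V_SG − |V_tp| = √(2 I_D / k_p) = √(2 × 14.5 / 6.996) = 2.04 V.
V_SG = 0.367 + 2.04 = 2.4 V.

V_SG = 2.40 V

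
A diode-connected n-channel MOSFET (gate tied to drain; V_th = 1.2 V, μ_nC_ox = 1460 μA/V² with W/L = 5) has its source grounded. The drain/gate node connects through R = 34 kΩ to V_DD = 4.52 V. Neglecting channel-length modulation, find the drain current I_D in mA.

I_D = 0.0930 mA

With gate tied to drain, V_GS = V_DS ≥ V_GS − V_th, so the device is in saturation.
k_n = μ_nC_ox · (W/L) = 7.3 mA/V².
KCL at the drain: ½ k_n (V_GS − V_th)² = (V_DD − V_GS)/R.
Let x = V_GS − 1.2. Then 124 x² + x − 3.32 = 0, giving x = 0.16 V (positive root), so V_GS = 1.36 V.
I_D = (V_DD − V_GS)/R = (4.52 − 1.36) / 34 = 0.093 mA.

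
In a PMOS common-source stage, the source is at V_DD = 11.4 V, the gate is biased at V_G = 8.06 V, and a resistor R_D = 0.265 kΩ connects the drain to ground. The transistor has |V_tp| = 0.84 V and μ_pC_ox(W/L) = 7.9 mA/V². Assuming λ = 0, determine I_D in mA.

I_D = 24.7 mA

V_SG = V_DD − V_G = 11.4 − 8.06 = 3.34 V, so V_ov = 3.34 − 0.84 = 2.5 V.
Assume saturation: I_D = ½ k_p V_ov² = 0.5 × 7.9 × 2.5² = 24.7 mA, giving V_SD = V_DD − I_D R_D = 11.4 − 24.7 × 0.265 = 4.86 V.
V_SD = 4.86 V ≥ V_ov = 2.5 V, confirming saturation.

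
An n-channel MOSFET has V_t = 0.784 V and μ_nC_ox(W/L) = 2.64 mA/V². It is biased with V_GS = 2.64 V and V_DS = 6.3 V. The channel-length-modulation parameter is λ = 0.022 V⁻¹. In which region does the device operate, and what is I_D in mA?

Saturation; I_D = 5.18 mA

V_ov = V_GS − V_t = 2.64 − 0.784 = 1.86 V.
Since V_DS = 6.3 V ≥ V_ov = 1.86 V, the device is in saturation.
I_D = ½ k_n V_ov² (1 + λ V_DS) = 0.5 × 2.64 × 1.86² × (1 + 0.022 × 6.3) = 5.18 mA.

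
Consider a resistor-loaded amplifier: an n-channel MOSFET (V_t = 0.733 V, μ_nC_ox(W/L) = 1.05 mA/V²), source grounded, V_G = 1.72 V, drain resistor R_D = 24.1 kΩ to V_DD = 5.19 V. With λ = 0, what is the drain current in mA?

V_GS = V_G = 1.72 V, so V_ov = 1.72 − 0.733 = 0.987 V.
Assume saturation: I_D = ½ k_n V_ov² = 0.5 × 1.05 × 0.987² = 0.511 mA, giving V_DS = V_DD − I_D R_D = 5.19 − 0.511 × 24.1 = -7.14 V.
But -7.14 V < V_ov = 0.987 V, so the device is actually in triode.
In triode I_D = k_n[V_ov V_DS − ½ V_DS²] and I_D = (V_DD − V_DS)/R_D. Equating: 12.7 V_DS² − 25.98 V_DS + 5.19 = 0, giving V_DS = 0.224 V (the root below V_ov).
I_D = (5.19 − 0.224) / 24.1 = 0.206 mA.

I_D = 0.206 mA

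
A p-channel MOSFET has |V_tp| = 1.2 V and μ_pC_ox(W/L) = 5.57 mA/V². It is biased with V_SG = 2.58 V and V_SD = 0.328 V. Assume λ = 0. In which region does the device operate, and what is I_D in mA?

V_ov = V_SG − |V_tp| = 2.58 − 1.2 = 1.38 V.
Since V_SD = 0.328 V < V_ov = 1.38 V, the device is in the triode region.
I_D = k_p [V_ov · V_SD − ½ V_SD²] = 5.57 × [1.38 × 0.328 − 0.5 × 0.328²] = 2.22 mA.

Triode; I_D = 2.22 mA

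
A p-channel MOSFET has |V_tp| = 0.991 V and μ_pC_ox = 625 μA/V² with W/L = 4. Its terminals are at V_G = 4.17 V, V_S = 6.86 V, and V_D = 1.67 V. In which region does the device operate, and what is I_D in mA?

Saturation; I_D = 3.61 mA

V_SG = V_S − V_G = 6.86 − 4.17 = 2.69 V; V_SD = V_S − V_D = 6.86 − 1.67 = 5.19 V.
k_p = μ_pC_ox · (W/L) = 2.5 mA/V².
V_ov = V_SG − |V_tp| = 2.69 − 0.991 = 1.7 V.
Since V_SD = 5.19 V ≥ V_ov = 1.7 V, the device is in saturation.
I_D = ½ k_p V_ov² = 0.5 × 2.5 × 1.7² = 3.61 mA.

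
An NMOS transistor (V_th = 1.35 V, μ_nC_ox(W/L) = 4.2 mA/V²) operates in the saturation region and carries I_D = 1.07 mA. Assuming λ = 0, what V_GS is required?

In saturation I_D = ½ k_n (V_GS − V_th)², so V_GS − V_th = √(2 I_D / k_n) = √(2 × 1.07 / 4.2) = 0.714 V.
V_GS = 1.35 + 0.714 = 2.06 V.

V_GS = 2.06 V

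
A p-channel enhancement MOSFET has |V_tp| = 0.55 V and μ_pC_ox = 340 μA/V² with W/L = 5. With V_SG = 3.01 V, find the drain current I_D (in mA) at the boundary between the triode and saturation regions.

At the boundary V_SD = V_ov = V_SG − |V_tp| = 3.01 − 0.55 = 2.46 V.
k_p = μ_pC_ox · (W/L) = 1.7 mA/V².
I_D = ½ k_p V_ov² = 0.5 × 1.7 × 2.46² = 5.14 mA.

I_D = 5.14 mA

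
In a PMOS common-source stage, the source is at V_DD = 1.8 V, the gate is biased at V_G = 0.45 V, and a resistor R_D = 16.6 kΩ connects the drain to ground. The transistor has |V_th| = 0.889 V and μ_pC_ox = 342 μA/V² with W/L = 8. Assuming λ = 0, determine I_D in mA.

I_D = 0.103 mA

V_SG = V_DD − V_G = 1.8 − 0.45 = 1.35 V, so V_ov = 1.35 − 0.889 = 0.461 V.
k_p = μ_pC_ox · (W/L) = 2.736 mA/V².
Assume saturation: I_D = ½ k_p V_ov² = 0.5 × 2.736 × 0.461² = 0.291 mA, giving V_SD = V_DD − I_D R_D = 1.8 − 0.291 × 16.6 = -3.03 V.
But -3.03 V < V_ov = 0.461 V, so the device is actually in triode.
In triode I_D = k_p[V_ov V_SD − ½ V_SD²] and I_D = (V_DD − V_SD)/R_D. Equating: 22.7 V_SD² − 21.94 V_SD + 1.8 = 0, giving V_SD = 0.0905 V (the root below V_ov).
I_D = (1.8 − 0.0905) / 16.6 = 0.103 mA.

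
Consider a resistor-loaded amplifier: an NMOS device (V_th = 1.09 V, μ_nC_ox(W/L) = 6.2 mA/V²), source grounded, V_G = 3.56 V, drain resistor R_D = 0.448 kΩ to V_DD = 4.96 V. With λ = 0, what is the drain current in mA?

V_GS = V_G = 3.56 V, so V_ov = 3.56 − 1.09 = 2.47 V.
Assume saturation: I_D = ½ k_n V_ov² = 0.5 × 6.2 × 2.47² = 18.9 mA, giving V_DS = V_DD − I_D R_D = 4.96 − 18.9 × 0.448 = -3.51 V.
But -3.51 V < V_ov = 2.47 V, so the device is actually in triode.
In triode I_D = k_n[V_ov V_DS − ½ V_DS²] and I_D = (V_DD − V_DS)/R_D. Equating: 1.39 V_DS² − 7.861 V_DS + 4.96 = 0, giving V_DS = 0.723 V (the root below V_ov).
I_D = (4.96 − 0.723) / 0.448 = 9.46 mA.

I_D = 9.46 mA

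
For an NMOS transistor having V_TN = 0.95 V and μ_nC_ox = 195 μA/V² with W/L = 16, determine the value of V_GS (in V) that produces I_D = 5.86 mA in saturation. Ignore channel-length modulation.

V_GS = 2.89 V

k_n = μ_nC_ox · (W/L) = 3.12 mA/V².
In saturation I_D = ½ k_n (V_GS − V_TN)², so V_GS − V_TN = √(2 I_D / k_n) = √(2 × 5.86 / 3.12) = 1.94 V.
V_GS = 0.95 + 1.94 = 2.89 V.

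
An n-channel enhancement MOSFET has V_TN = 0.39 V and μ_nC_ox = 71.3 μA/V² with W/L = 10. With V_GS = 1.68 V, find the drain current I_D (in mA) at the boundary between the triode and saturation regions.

I_D = 0.593 mA

At the boundary V_DS = V_ov = V_GS − V_TN = 1.68 − 0.39 = 1.29 V.
k_n = μ_nC_ox · (W/L) = 0.713 mA/V².
I_D = ½ k_n V_ov² = 0.5 × 0.713 × 1.29² = 0.593 mA.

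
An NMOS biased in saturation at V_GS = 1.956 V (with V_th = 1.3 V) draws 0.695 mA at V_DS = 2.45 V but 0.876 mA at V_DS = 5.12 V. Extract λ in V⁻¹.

With V_GS fixed, I_D ∝ (1 + λ V_DS) in saturation, so I_D2/I_D1 = (1 + λ V_DS2)/(1 + λ V_DS1).
0.876/0.695 = 1.26 = (1 + 5.12 λ)/(1 + 2.45 λ).
Solving: λ (I_D1 V_DS2 − I_D2 V_DS1) = I_D2 − I_D1, so λ = (0.876 − 0.695) / (0.695 × 5.12 − 0.876 × 2.45) = 0.181 / 1.41 = 0.128 V⁻¹.

λ = 0.128 V⁻¹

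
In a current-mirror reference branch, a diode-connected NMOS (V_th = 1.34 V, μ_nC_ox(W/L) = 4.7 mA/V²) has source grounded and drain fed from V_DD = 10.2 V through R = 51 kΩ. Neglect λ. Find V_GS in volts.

With gate tied to drain, V_GS = V_DS ≥ V_GS − V_th, so the device is in saturation.
KCL at the drain: ½ k_n (V_GS − V_th)² = (V_DD − V_GS)/R.
Let x = V_GS − 1.34. Then 120 x² + x − 8.86 = 0, giving x = 0.268 V (positive root), so V_GS = 1.61 V.
I_D = (V_DD − V_GS)/R = (10.2 − 1.61) / 51 = 0.168 mA.

V_GS = 1.61 V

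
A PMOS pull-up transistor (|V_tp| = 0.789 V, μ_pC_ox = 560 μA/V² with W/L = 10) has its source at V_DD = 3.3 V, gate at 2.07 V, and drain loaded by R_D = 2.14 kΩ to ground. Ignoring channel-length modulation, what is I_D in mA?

I_D = 0.545 mA

V_SG = V_DD − V_G = 3.3 − 2.07 = 1.23 V, so V_ov = 1.23 − 0.789 = 0.441 V.
k_p = μ_pC_ox · (W/L) = 5.6 mA/V².
Assume saturation: I_D = ½ k_p V_ov² = 0.5 × 5.6 × 0.441² = 0.545 mA, giving V_SD = V_DD − I_D R_D = 3.3 − 0.545 × 2.14 = 2.13 V.
V_SD = 2.13 V ≥ V_ov = 0.441 V, confirming saturation.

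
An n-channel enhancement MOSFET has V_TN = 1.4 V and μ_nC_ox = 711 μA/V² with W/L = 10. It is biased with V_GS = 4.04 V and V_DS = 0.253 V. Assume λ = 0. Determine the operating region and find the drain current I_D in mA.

k_n = μ_nC_ox · (W/L) = 7.11 mA/V².
V_ov = V_GS − V_TN = 4.04 − 1.4 = 2.64 V.
Since V_DS = 0.253 V < V_ov = 2.64 V, the device is in the triode region.
I_D = k_n [V_ov · V_DS − ½ V_DS²] = 7.11 × [2.64 × 0.253 − 0.5 × 0.253²] = 4.52 mA.

Triode; I_D = 4.52 mA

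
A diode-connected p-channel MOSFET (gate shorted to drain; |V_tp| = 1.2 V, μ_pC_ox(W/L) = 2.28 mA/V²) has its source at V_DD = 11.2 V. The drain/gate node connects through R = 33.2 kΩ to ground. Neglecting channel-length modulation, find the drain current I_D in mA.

With gate tied to drain, V_SG = V_SD ≥ V_SG − |V_tp|, so the device is in saturation.
KCL at the drain: ½ k_p (V_SG − |V_tp|)² = (V_DD − V_SG)/R.
Let x = V_SG − 1.2. Then 37.8 x² + x − 10 = 0, giving x = 0.501 V (positive root), so V_SG = 1.7 V.
I_D = (V_DD − V_SG)/R = (11.2 − 1.7) / 33.2 = 0.286 mA.

I_D = 0.286 mA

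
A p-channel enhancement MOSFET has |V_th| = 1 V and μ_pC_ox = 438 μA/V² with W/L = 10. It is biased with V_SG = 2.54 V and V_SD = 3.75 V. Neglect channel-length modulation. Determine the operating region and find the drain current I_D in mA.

k_p = μ_pC_ox · (W/L) = 4.38 mA/V².
V_ov = V_SG − |V_th| = 2.54 − 1 = 1.54 V.
Since V_SD = 3.75 V ≥ V_ov = 1.54 V, the device is in saturation.
I_D = ½ k_p V_ov² = 0.5 × 4.38 × 1.54² = 5.19 mA.

Saturation; I_D = 5.19 mA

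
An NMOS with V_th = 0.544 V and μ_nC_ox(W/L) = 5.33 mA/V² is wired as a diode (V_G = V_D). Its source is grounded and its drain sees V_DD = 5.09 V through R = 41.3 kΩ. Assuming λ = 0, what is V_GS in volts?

V_GS = 0.743 V

With gate tied to drain, V_GS = V_DS ≥ V_GS − V_th, so the device is in saturation.
KCL at the drain: ½ k_n (V_GS − V_th)² = (V_DD − V_GS)/R.
Let x = V_GS − 0.544. Then 110 x² + x − 4.546 = 0, giving x = 0.199 V (positive root), so V_GS = 0.743 V.
I_D = (V_DD − V_GS)/R = (5.09 − 0.743) / 41.3 = 0.105 mA.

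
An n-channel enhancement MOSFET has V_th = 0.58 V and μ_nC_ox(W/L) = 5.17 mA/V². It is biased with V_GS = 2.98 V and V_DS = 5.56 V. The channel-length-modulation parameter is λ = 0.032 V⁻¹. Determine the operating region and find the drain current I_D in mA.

V_ov = V_GS − V_th = 2.98 − 0.58 = 2.4 V.
Since V_DS = 5.56 V ≥ V_ov = 2.4 V, the device is in saturation.
I_D = ½ k_n V_ov² (1 + λ V_DS) = 0.5 × 5.17 × 2.4² × (1 + 0.032 × 5.56) = 17.5 mA.

Saturation; I_D = 17.5 mA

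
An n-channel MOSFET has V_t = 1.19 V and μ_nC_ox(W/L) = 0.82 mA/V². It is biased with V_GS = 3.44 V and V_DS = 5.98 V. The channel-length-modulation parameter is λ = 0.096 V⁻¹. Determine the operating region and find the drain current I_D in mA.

Saturation; I_D = 3.27 mA

V_ov = V_GS − V_t = 3.44 − 1.19 = 2.25 V.
Since V_DS = 5.98 V ≥ V_ov = 2.25 V, the device is in saturation.
I_D = ½ k_n V_ov² (1 + λ V_DS) = 0.5 × 0.82 × 2.25² × (1 + 0.096 × 5.98) = 3.27 mA.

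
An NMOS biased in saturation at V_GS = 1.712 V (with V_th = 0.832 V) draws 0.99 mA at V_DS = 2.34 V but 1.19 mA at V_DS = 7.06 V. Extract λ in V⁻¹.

λ = 0.0476 V⁻¹

With V_GS fixed, I_D ∝ (1 + λ V_DS) in saturation, so I_D2/I_D1 = (1 + λ V_DS2)/(1 + λ V_DS1).
1.19/0.99 = 1.202 = (1 + 7.06 λ)/(1 + 2.34 λ).
Solving: λ (I_D1 V_DS2 − I_D2 V_DS1) = I_D2 − I_D1, so λ = (1.19 − 0.99) / (0.99 × 7.06 − 1.19 × 2.34) = 0.2 / 4.2 = 0.0476 V⁻¹.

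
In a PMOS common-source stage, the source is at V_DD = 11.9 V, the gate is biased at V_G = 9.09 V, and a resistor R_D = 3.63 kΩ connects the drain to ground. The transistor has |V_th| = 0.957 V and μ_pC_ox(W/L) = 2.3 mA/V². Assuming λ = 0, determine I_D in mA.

I_D = 3.02 mA

V_SG = V_DD − V_G = 11.9 − 9.09 = 2.81 V, so V_ov = 2.81 − 0.957 = 1.85 V.
Assume saturation: I_D = ½ k_p V_ov² = 0.5 × 2.3 × 1.85² = 3.95 mA, giving V_SD = V_DD − I_D R_D = 11.9 − 3.95 × 3.63 = -2.43 V.
But -2.43 V < V_ov = 1.85 V, so the device is actually in triode.
In triode I_D = k_p[V_ov V_SD − ½ V_SD²] and I_D = (V_DD − V_SD)/R_D. Equating: 4.17 V_SD² − 16.47 V_SD + 11.9 = 0, giving V_SD = 0.952 V (the root below V_ov).
I_D = (11.9 − 0.952) / 3.63 = 3.02 mA.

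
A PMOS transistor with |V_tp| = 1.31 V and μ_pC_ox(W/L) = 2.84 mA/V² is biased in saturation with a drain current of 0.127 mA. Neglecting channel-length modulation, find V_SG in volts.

In saturation I_D = ½ k_p (V_SG − |V_tp|)², so V_SG − |V_tp| = √(2 I_D / k_p) = √(2 × 0.127 / 2.84) = 0.299 V.
V_SG = 1.31 + 0.299 = 1.61 V.

V_SG = 1.61 V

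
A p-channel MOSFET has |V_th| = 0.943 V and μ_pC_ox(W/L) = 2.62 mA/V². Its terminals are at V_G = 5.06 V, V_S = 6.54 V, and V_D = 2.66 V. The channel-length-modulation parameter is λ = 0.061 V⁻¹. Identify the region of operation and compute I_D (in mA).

Saturation; I_D = 0.467 mA

V_SG = V_S − V_G = 6.54 − 5.06 = 1.48 V; V_SD = V_S − V_D = 6.54 − 2.66 = 3.88 V.
V_ov = V_SG − |V_th| = 1.48 − 0.943 = 0.537 V.
Since V_SD = 3.88 V ≥ V_ov = 0.537 V, the device is in saturation.
I_D = ½ k_p V_ov² (1 + λ V_SD) = 0.5 × 2.62 × 0.537² × (1 + 0.061 × 3.88) = 0.467 mA.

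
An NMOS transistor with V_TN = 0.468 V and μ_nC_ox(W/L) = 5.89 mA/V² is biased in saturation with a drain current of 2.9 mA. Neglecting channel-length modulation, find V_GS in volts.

V_GS = 1.46 V

In saturation I_D = ½ k_n (V_GS − V_TN)², so V_GS − V_TN = √(2 I_D / k_n) = √(2 × 2.9 / 5.89) = 0.992 V.
V_GS = 0.468 + 0.992 = 1.46 V.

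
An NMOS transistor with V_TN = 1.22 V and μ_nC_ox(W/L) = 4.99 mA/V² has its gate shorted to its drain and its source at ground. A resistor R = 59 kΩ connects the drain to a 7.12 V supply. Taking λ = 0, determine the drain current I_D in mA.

I_D = 0.0967 mA

With gate tied to drain, V_GS = V_DS ≥ V_GS − V_TN, so the device is in saturation.
KCL at the drain: ½ k_n (V_GS − V_TN)² = (V_DD − V_GS)/R.
Let x = V_GS − 1.22. Then 147 x² + x − 5.9 = 0, giving x = 0.197 V (positive root), so V_GS = 1.42 V.
I_D = (V_DD − V_GS)/R = (7.12 − 1.42) / 59 = 0.0967 mA.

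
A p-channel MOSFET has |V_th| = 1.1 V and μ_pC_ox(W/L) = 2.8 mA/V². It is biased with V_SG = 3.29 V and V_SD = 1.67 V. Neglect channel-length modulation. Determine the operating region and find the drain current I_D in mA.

Triode; I_D = 6.34 mA

V_ov = V_SG − |V_th| = 3.29 − 1.1 = 2.19 V.
Since V_SD = 1.67 V < V_ov = 2.19 V, the device is in the triode region.
I_D = k_p [V_ov · V_SD − ½ V_SD²] = 2.8 × [2.19 × 1.67 − 0.5 × 1.67²] = 6.34 mA.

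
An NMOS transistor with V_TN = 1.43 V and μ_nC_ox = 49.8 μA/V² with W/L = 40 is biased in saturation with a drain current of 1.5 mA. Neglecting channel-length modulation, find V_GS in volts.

V_GS = 2.66 V

k_n = μ_nC_ox · (W/L) = 1.992 mA/V².
In saturation I_D = ½ k_n (V_GS − V_TN)², so V_GS − V_TN = √(2 I_D / k_n) = √(2 × 1.5 / 1.992) = 1.23 V.
V_GS = 1.43 + 1.23 = 2.66 V.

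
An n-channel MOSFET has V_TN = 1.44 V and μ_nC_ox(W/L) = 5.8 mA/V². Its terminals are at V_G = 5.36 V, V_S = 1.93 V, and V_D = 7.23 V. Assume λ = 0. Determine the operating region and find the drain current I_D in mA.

Saturation; I_D = 11.5 mA

V_GS = V_G − V_S = 5.36 − 1.93 = 3.43 V; V_DS = V_D − V_S = 7.23 − 1.93 = 5.3 V.
V_ov = V_GS − V_TN = 3.43 − 1.44 = 1.99 V.
Since V_DS = 5.3 V ≥ V_ov = 1.99 V, the device is in saturation.
I_D = ½ k_n V_ov² = 0.5 × 5.8 × 1.99² = 11.5 mA.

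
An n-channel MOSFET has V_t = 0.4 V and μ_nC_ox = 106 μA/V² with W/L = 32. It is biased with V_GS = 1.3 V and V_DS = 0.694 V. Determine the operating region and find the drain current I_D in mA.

k_n = μ_nC_ox · (W/L) = 3.392 mA/V².
V_ov = V_GS − V_t = 1.3 − 0.4 = 0.9 V.
Since V_DS = 0.694 V < V_ov = 0.9 V, the device is in the triode region.
I_D = k_n [V_ov · V_DS − ½ V_DS²] = 3.392 × [0.9 × 0.694 − 0.5 × 0.694²] = 1.3 mA.

Triode; I_D = 1.30 mA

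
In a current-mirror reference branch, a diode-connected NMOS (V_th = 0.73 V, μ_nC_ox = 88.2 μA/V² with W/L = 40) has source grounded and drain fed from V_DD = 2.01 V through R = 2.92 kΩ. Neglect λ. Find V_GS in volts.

V_GS = 1.14 V

With gate tied to drain, V_GS = V_DS ≥ V_GS − V_th, so the device is in saturation.
k_n = μ_nC_ox · (W/L) = 3.528 mA/V².
KCL at the drain: ½ k_n (V_GS − V_th)² = (V_DD − V_GS)/R.
Let x = V_GS − 0.73. Then 5.15 x² + x − 1.28 = 0, giving x = 0.411 V (positive root), so V_GS = 1.14 V.
I_D = (V_DD − V_GS)/R = (2.01 − 1.14) / 2.92 = 0.298 mA.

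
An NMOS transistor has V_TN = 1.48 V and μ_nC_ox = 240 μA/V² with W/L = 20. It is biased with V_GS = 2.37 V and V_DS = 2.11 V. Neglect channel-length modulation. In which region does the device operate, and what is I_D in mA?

Saturation; I_D = 1.90 mA

k_n = μ_nC_ox · (W/L) = 4.8 mA/V².
V_ov = V_GS − V_TN = 2.37 − 1.48 = 0.89 V.
Since V_DS = 2.11 V ≥ V_ov = 0.89 V, the device is in saturation.
I_D = ½ k_n V_ov² = 0.5 × 4.8 × 0.89² = 1.9 mA.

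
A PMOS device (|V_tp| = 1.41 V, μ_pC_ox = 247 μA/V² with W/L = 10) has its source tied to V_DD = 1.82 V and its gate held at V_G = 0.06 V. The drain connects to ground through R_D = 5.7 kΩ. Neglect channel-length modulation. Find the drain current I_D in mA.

V_SG = V_DD − V_G = 1.82 − 0.06 = 1.76 V, so V_ov = 1.76 − 1.41 = 0.35 V.
k_p = μ_pC_ox · (W/L) = 2.47 mA/V².
Assume saturation: I_D = ½ k_p V_ov² = 0.5 × 2.47 × 0.35² = 0.151 mA, giving V_SD = V_DD − I_D R_D = 1.82 − 0.151 × 5.7 = 0.958 V.
V_SD = 0.958 V ≥ V_ov = 0.35 V, confirming saturation.

I_D = 0.151 mA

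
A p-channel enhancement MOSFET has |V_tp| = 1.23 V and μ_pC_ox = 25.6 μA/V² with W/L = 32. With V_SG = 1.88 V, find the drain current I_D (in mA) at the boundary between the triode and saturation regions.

I_D = 0.173 mA

At the boundary V_SD = V_ov = V_SG − |V_tp| = 1.88 − 1.23 = 0.65 V.
k_p = μ_pC_ox · (W/L) = 0.8192 mA/V².
I_D = ½ k_p V_ov² = 0.5 × 0.8192 × 0.65² = 0.173 mA.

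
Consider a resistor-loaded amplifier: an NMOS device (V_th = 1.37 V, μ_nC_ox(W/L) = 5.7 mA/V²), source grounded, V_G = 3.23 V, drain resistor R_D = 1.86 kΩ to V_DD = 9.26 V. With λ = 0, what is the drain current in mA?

I_D = 4.70 mA

V_GS = V_G = 3.23 V, so V_ov = 3.23 − 1.37 = 1.86 V.
Assume saturation: I_D = ½ k_n V_ov² = 0.5 × 5.7 × 1.86² = 9.86 mA, giving V_DS = V_DD − I_D R_D = 9.26 − 9.86 × 1.86 = -9.08 V.
But -9.08 V < V_ov = 1.86 V, so the device is actually in triode.
In triode I_D = k_n[V_ov V_DS − ½ V_DS²] and I_D = (V_DD − V_DS)/R_D. Equating: 5.3 V_DS² − 20.72 V_DS + 9.26 = 0, giving V_DS = 0.515 V (the root below V_ov).
I_D = (9.26 − 0.515) / 1.86 = 4.7 mA.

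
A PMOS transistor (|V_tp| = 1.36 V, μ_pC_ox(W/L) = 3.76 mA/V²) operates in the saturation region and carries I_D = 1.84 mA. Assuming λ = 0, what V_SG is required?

V_SG = 2.35 V

In saturation I_D = ½ k_p (V_SG − |V_tp|)², so V_SG − |V_tp| = √(2 I_D / k_p) = √(2 × 1.84 / 3.76) = 0.989 V.
V_SG = 1.36 + 0.989 = 2.35 V.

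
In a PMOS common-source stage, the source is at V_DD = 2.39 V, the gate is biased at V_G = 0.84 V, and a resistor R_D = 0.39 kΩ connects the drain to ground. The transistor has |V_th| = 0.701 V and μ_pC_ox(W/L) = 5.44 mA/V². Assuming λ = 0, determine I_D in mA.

I_D = 1.96 mA

V_SG = V_DD − V_G = 2.39 − 0.84 = 1.55 V, so V_ov = 1.55 − 0.701 = 0.849 V.
Assume saturation: I_D = ½ k_p V_ov² = 0.5 × 5.44 × 0.849² = 1.96 mA, giving V_SD = V_DD − I_D R_D = 2.39 − 1.96 × 0.39 = 1.63 V.
V_SD = 1.63 V ≥ V_ov = 0.849 V, confirming saturation.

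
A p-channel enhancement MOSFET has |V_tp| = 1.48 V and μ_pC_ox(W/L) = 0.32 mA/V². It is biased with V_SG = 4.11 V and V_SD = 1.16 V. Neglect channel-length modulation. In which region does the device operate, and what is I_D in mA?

V_ov = V_SG − |V_tp| = 4.11 − 1.48 = 2.63 V.
Since V_SD = 1.16 V < V_ov = 2.63 V, the device is in the triode region.
I_D = k_p [V_ov · V_SD − ½ V_SD²] = 0.32 × [2.63 × 1.16 − 0.5 × 1.16²] = 0.761 mA.

Triode; I_D = 0.761 mA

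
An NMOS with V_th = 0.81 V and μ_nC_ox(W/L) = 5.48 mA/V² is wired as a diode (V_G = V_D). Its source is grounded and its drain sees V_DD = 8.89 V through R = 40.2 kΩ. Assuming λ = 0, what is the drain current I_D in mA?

With gate tied to drain, V_GS = V_DS ≥ V_GS − V_th, so the device is in saturation.
KCL at the drain: ½ k_n (V_GS − V_th)² = (V_DD − V_GS)/R.
Let x = V_GS − 0.81. Then 110 x² + x − 8.08 = 0, giving x = 0.266 V (positive root), so V_GS = 1.08 V.
I_D = (V_DD − V_GS)/R = (8.89 − 1.08) / 40.2 = 0.194 mA.

I_D = 0.194 mA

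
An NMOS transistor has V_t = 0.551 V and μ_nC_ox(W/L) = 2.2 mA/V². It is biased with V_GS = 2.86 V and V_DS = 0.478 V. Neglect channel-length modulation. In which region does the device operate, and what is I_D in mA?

V_ov = V_GS − V_t = 2.86 − 0.551 = 2.31 V.
Since V_DS = 0.478 V < V_ov = 2.31 V, the device is in the triode region.
I_D = k_n [V_ov · V_DS − ½ V_DS²] = 2.2 × [2.31 × 0.478 − 0.5 × 0.478²] = 2.18 mA.

Triode; I_D = 2.18 mA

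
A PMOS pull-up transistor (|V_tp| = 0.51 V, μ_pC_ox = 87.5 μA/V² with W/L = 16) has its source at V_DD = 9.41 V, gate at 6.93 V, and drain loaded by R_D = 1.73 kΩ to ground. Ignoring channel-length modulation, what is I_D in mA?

V_SG = V_DD − V_G = 9.41 − 6.93 = 2.48 V, so V_ov = 2.48 − 0.51 = 1.97 V.
k_p = μ_pC_ox · (W/L) = 1.4 mA/V².
Assume saturation: I_D = ½ k_p V_ov² = 0.5 × 1.4 × 1.97² = 2.72 mA, giving V_SD = V_DD − I_D R_D = 9.41 − 2.72 × 1.73 = 4.71 V.
V_SD = 4.71 V ≥ V_ov = 1.97 V, confirming saturation.

I_D = 2.72 mA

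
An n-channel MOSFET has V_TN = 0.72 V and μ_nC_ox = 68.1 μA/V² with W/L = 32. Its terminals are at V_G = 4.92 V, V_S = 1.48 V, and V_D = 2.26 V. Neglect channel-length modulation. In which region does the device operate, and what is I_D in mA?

V_GS = V_G − V_S = 4.92 − 1.48 = 3.44 V; V_DS = V_D − V_S = 2.26 − 1.48 = 0.78 V.
k_n = μ_nC_ox · (W/L) = 2.179 mA/V².
V_ov = V_GS − V_TN = 3.44 − 0.72 = 2.72 V.
Since V_DS = 0.78 V < V_ov = 2.72 V, the device is in the triode region.
I_D = k_n [V_ov · V_DS − ½ V_DS²] = 2.179 × [2.72 × 0.78 − 0.5 × 0.78²] = 3.96 mA.

Triode; I_D = 3.96 mA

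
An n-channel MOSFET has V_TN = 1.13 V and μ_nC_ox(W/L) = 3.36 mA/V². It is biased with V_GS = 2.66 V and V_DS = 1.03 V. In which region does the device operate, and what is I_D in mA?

Triode; I_D = 3.51 mA

V_ov = V_GS − V_TN = 2.66 − 1.13 = 1.53 V.
Since V_DS = 1.03 V < V_ov = 1.53 V, the device is in the triode region.
I_D = k_n [V_ov · V_DS − ½ V_DS²] = 3.36 × [1.53 × 1.03 − 0.5 × 1.03²] = 3.51 mA.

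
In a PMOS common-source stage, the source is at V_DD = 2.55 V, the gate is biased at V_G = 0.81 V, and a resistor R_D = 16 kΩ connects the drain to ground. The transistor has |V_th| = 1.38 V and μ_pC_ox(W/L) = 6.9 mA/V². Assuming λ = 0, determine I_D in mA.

V_SG = V_DD − V_G = 2.55 − 0.81 = 1.74 V, so V_ov = 1.74 − 1.38 = 0.36 V.
Assume saturation: I_D = ½ k_p V_ov² = 0.5 × 6.9 × 0.36² = 0.447 mA, giving V_SD = V_DD − I_D R_D = 2.55 − 0.447 × 16 = -4.6 V.
But -4.6 V < V_ov = 0.36 V, so the device is actually in triode.
In triode I_D = k_p[V_ov V_SD − ½ V_SD²] and I_D = (V_DD − V_SD)/R_D. Equating: 55.2 V_SD² − 40.74 V_SD + 2.55 = 0, giving V_SD = 0.069 V (the root below V_ov).
I_D = (2.55 − 0.069) / 16 = 0.155 mA.

I_D = 0.155 mA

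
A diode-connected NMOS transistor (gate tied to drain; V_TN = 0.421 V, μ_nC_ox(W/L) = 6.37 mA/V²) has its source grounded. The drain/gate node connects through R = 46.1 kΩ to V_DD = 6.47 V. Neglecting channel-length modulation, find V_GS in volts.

V_GS = 0.621 V

With gate tied to drain, V_GS = V_DS ≥ V_GS − V_TN, so the device is in saturation.
KCL at the drain: ½ k_n (V_GS − V_TN)² = (V_DD − V_GS)/R.
Let x = V_GS − 0.421. Then 147 x² + x − 6.049 = 0, giving x = 0.2 V (positive root), so V_GS = 0.621 V.
I_D = (V_DD − V_GS)/R = (6.47 − 0.621) / 46.1 = 0.127 mA.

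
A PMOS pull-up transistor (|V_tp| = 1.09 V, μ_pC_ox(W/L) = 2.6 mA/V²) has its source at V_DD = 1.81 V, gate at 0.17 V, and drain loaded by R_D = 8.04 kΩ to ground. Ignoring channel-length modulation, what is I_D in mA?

V_SG = V_DD − V_G = 1.81 − 0.17 = 1.64 V, so V_ov = 1.64 − 1.09 = 0.55 V.
Assume saturation: I_D = ½ k_p V_ov² = 0.5 × 2.6 × 0.55² = 0.393 mA, giving V_SD = V_DD − I_D R_D = 1.81 − 0.393 × 8.04 = -1.35 V.
But -1.35 V < V_ov = 0.55 V, so the device is actually in triode.
In triode I_D = k_p[V_ov V_SD − ½ V_SD²] and I_D = (V_DD − V_SD)/R_D. Equating: 10.5 V_SD² − 12.5 V_SD + 1.81 = 0, giving V_SD = 0.169 V (the root below V_ov).
I_D = (1.81 − 0.169) / 8.04 = 0.204 mA.

I_D = 0.204 mA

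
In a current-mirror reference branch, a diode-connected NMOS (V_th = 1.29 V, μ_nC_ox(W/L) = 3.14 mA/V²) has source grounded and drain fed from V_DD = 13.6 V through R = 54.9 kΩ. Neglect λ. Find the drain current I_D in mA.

With gate tied to drain, V_GS = V_DS ≥ V_GS − V_th, so the device is in saturation.
KCL at the drain: ½ k_n (V_GS − V_th)² = (V_DD − V_GS)/R.
Let x = V_GS − 1.29. Then 86.2 x² + x − 12.31 = 0, giving x = 0.372 V (positive root), so V_GS = 1.66 V.
I_D = (V_DD − V_GS)/R = (13.6 − 1.66) / 54.9 = 0.217 mA.

I_D = 0.217 mA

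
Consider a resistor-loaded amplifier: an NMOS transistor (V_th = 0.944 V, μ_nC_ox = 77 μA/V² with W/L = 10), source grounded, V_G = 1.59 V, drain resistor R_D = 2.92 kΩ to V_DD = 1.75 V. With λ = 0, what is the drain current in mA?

V_GS = V_G = 1.59 V, so V_ov = 1.59 − 0.944 = 0.646 V.
k_n = μ_nC_ox · (W/L) = 0.77 mA/V².
Assume saturation: I_D = ½ k_n V_ov² = 0.5 × 0.77 × 0.646² = 0.161 mA, giving V_DS = V_DD − I_D R_D = 1.75 − 0.161 × 2.92 = 1.28 V.
V_DS = 1.28 V ≥ V_ov = 0.646 V, confirming saturation.

I_D = 0.161 mA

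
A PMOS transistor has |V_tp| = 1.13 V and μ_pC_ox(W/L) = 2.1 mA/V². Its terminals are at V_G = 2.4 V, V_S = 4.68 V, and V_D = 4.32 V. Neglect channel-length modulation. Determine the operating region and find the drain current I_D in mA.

V_SG = V_S − V_G = 4.68 − 2.4 = 2.28 V; V_SD = V_S − V_D = 4.68 − 4.32 = 0.36 V.
V_ov = V_SG − |V_tp| = 2.28 − 1.13 = 1.15 V.
Since V_SD = 0.36 V < V_ov = 1.15 V, the device is in the triode region.
I_D = k_p [V_ov · V_SD − ½ V_SD²] = 2.1 × [1.15 × 0.36 − 0.5 × 0.36²] = 0.733 mA.

Triode; I_D = 0.733 mA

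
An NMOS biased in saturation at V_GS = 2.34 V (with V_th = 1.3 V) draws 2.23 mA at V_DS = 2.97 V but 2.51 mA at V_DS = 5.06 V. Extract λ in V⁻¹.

λ = 0.0731 V⁻¹

With V_GS fixed, I_D ∝ (1 + λ V_DS) in saturation, so I_D2/I_D1 = (1 + λ V_DS2)/(1 + λ V_DS1).
2.51/2.23 = 1.126 = (1 + 5.06 λ)/(1 + 2.97 λ).
Solving: λ (I_D1 V_DS2 − I_D2 V_DS1) = I_D2 − I_D1, so λ = (2.51 − 2.23) / (2.23 × 5.06 − 2.51 × 2.97) = 0.28 / 3.83 = 0.0731 V⁻¹.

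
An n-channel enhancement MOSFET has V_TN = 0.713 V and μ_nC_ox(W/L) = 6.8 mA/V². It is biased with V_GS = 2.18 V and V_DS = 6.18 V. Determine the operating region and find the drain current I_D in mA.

Saturation; I_D = 7.32 mA

V_ov = V_GS − V_TN = 2.18 − 0.713 = 1.47 V.
Since V_DS = 6.18 V ≥ V_ov = 1.47 V, the device is in saturation.
I_D = ½ k_n V_ov² = 0.5 × 6.8 × 1.47² = 7.32 mA.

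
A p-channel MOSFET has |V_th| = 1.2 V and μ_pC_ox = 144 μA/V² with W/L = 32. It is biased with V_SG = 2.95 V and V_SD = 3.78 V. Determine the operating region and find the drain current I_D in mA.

Saturation; I_D = 7.06 mA

k_p = μ_pC_ox · (W/L) = 4.608 mA/V².
V_ov = V_SG − |V_th| = 2.95 − 1.2 = 1.75 V.
Since V_SD = 3.78 V ≥ V_ov = 1.75 V, the device is in saturation.
I_D = ½ k_p V_ov² = 0.5 × 4.608 × 1.75² = 7.06 mA.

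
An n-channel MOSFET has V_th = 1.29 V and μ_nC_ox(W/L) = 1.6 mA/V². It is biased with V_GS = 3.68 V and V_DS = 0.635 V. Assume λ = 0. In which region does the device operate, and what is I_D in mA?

Triode; I_D = 2.11 mA

V_ov = V_GS − V_th = 3.68 − 1.29 = 2.39 V.
Since V_DS = 0.635 V < V_ov = 2.39 V, the device is in the triode region.
I_D = k_n [V_ov · V_DS − ½ V_DS²] = 1.6 × [2.39 × 0.635 − 0.5 × 0.635²] = 2.11 mA.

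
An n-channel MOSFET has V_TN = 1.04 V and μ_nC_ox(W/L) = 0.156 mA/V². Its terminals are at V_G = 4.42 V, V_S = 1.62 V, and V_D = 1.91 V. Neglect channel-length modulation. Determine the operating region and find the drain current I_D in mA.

V_GS = V_G − V_S = 4.42 − 1.62 = 2.8 V; V_DS = V_D − V_S = 1.91 − 1.62 = 0.29 V.
V_ov = V_GS − V_TN = 2.8 − 1.04 = 1.76 V.
Since V_DS = 0.29 V < V_ov = 1.76 V, the device is in the triode region.
I_D = k_n [V_ov · V_DS − ½ V_DS²] = 0.156 × [1.76 × 0.29 − 0.5 × 0.29²] = 0.0731 mA.

Triode; I_D = 0.0731 mA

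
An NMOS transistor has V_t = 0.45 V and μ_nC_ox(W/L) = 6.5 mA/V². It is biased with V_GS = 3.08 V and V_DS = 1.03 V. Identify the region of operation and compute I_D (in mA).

V_ov = V_GS − V_t = 3.08 − 0.45 = 2.63 V.
Since V_DS = 1.03 V < V_ov = 2.63 V, the device is in the triode region.
I_D = k_n [V_ov · V_DS − ½ V_DS²] = 6.5 × [2.63 × 1.03 − 0.5 × 1.03²] = 14.2 mA.

Triode; I_D = 14.2 mA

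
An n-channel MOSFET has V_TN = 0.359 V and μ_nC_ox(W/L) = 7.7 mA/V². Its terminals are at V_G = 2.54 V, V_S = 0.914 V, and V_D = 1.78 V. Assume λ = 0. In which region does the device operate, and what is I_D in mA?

Triode; I_D = 5.56 mA

V_GS = V_G − V_S = 2.54 − 0.914 = 1.63 V; V_DS = V_D − V_S = 1.78 − 0.914 = 0.866 V.
V_ov = V_GS − V_TN = 1.63 − 0.359 = 1.27 V.
Since V_DS = 0.866 V < V_ov = 1.27 V, the device is in the triode region.
I_D = k_n [V_ov · V_DS − ½ V_DS²] = 7.7 × [1.27 × 0.866 − 0.5 × 0.866²] = 5.56 mA.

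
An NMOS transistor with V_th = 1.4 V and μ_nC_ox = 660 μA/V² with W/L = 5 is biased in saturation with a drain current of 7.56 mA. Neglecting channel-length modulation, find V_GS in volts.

V_GS = 3.54 V

k_n = μ_nC_ox · (W/L) = 3.3 mA/V².
In saturation I_D = ½ k_n (V_GS − V_th)², so V_GS − V_th = √(2 I_D / k_n) = √(2 × 7.56 / 3.3) = 2.14 V.
V_GS = 1.4 + 2.14 = 3.54 V.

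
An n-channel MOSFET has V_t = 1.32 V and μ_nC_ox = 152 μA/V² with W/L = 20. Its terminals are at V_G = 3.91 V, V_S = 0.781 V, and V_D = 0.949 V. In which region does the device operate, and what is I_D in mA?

V_GS = V_G − V_S = 3.91 − 0.781 = 3.13 V; V_DS = V_D − V_S = 0.949 − 0.781 = 0.168 V.
k_n = μ_nC_ox · (W/L) = 3.04 mA/V².
V_ov = V_GS − V_t = 3.13 − 1.32 = 1.81 V.
Since V_DS = 0.168 V < V_ov = 1.81 V, the device is in the triode region.
I_D = k_n [V_ov · V_DS − ½ V_DS²] = 3.04 × [1.81 × 0.168 − 0.5 × 0.168²] = 0.881 mA.

Triode; I_D = 0.881 mA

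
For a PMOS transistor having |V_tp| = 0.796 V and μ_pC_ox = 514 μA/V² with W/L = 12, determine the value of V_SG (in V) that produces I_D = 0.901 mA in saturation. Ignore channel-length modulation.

V_SG = 1.34 V

k_p = μ_pC_ox · (W/L) = 6.168 mA/V².
In saturation I_D = ½ k_p (V_SG − |V_tp|)², so V_SG − |V_tp| = √(2 I_D / k_p) = √(2 × 0.901 / 6.168) = 0.541 V.
V_SG = 0.796 + 0.541 = 1.34 V.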